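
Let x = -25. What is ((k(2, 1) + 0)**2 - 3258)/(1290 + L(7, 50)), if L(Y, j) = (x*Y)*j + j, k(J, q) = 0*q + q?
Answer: 3257/7410 ≈ 0.43954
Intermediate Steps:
k(J, q) = q (k(J, q) = 0 + q = q)
L(Y, j) = j - 25*Y*j (L(Y, j) = (-25*Y)*j + j = -25*Y*j + j = j - 25*Y*j)
((k(2, 1) + 0)**2 - 3258)/(1290 + L(7, 50)) = ((1 + 0)**2 - 3258)/(1290 + 50*(1 - 25*7)) = (1**2 - 3258)/(1290 + 50*(1 - 175)) = (1 - 3258)/(1290 + 50*(-174)) = -3257/(1290 - 8700) = -3257/(-7410) = -3257*(-1/7410) = 3257/7410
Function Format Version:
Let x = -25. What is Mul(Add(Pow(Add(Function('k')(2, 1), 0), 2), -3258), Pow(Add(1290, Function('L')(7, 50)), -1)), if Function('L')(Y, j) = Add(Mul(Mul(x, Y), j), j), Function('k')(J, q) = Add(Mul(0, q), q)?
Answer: Rational(3257, 7410) ≈ 0.43954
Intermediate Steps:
Function('k')(J, q) = q (Function('k')(J, q) = Add(0, q) = q)
Function('L')(Y, j) = Add(j, Mul(-25, Y, j)) (Function('L')(Y, j) = Add(Mul(Mul(-25, Y), j), j) = Add(Mul(-25, Y, j), j) = Add(j, Mul(-25, Y, j)))
Mul(Add(Pow(Add(Function('k')(2, 1), 0), 2), -3258), Pow(Add(1290, Function('L')(7, 50)), -1)) = Mul(Add(Pow(Add(1, 0), 2), -3258), Pow(Add(1290, Mul(50, Add(1, Mul(-25, 7)))), -1)) = Mul(Add(Pow(1, 2), -3258), Pow(Add(1290, Mul(50, Add(1, -175))), -1)) = Mul(Add(1, -3258), Pow(Add(1290, Mul(50, -174)), -1)) = Mul(-3257, Pow(Add(1290, -8700), -1)) = Mul(-3257, Pow(-7410, -1)) = Mul(-3257, Rational(-1, 7410)) = Rational(3257, 7410)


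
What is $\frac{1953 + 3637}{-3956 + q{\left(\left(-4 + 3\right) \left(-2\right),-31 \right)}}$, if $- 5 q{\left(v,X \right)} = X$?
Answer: $- \frac{27950}{19749} \approx -1.4153$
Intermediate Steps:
$q{\left(v,X \right)} = - \frac{X}{5}$
$\frac{1953 + 3637}{-3956 + q{\left(\left(-4 + 3\right) \left(-2\right),-31 \right)}} = \frac{1953 + 3637}{-3956 - - \frac{31}{5}} = \frac{5590}{-3956 + \frac{31}{5}} = \frac{5590}{- \frac{19749}{5}} = 5590 \left(- \frac{5}{19749}\right) = - \frac{27950}{19749}$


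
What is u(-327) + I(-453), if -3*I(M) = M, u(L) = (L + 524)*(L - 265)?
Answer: -116473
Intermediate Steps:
u(L) = (-265 + L)*(524 + L) (u(L) = (524 + L)*(-265 + L) = (-265 + L)*(524 + L))
I(M) = -M/3
u(-327) + I(-453) = (-138860 + (-327)**2 + 259*(-327)) - 1/3*(-453) = (-138860 + 106929 - 84693) + 151 = -116624 + 151 = -116473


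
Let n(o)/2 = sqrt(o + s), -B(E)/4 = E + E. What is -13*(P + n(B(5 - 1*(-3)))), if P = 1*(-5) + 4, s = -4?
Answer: 13 - 52*I*sqrt(17) ≈ 13.0 - 214.4*I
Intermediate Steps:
B(E) = -8*E (B(E) = -4*(E + E) = -8*E)
P = -1 (P = -5 + 4 = -1)
n(o) = 2*sqrt(-4 + o) (n(o) = 2*sqrt(o - 4) = 2*sqrt(-4 + o))
-13*(P + n(B(5 - 1*(-3)))) = -13*(-1 + 2*sqrt(-4 - 8*(5 - 1*(-3)))) = -13*(-1 + 2*sqrt(-4 - 8*(5 + 3))) = -13*(-1 + 2*sqrt(-4 - 8*8)) = -13*(-1 + 2*sqrt(-4 - 64)) = -13*(-1 + 2*sqrt(-68)) = -13*(-1 + 2*(2*I*sqrt(17))) = -13*(-1 + 4*I*sqrt(17)) = 13 - 52*I*sqrt(17)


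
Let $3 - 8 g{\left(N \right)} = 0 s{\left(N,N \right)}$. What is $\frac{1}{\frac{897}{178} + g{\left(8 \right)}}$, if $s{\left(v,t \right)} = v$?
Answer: $\frac{712}{3855} \approx 0.1847$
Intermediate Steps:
$g{\left(N \right)} = \frac{3}{8}$ ($g{\left(N \right)} = \frac{3}{8} - \frac{0 N}{8} = \frac{3}{8} - 0 = \frac{3}{8} + 0 = \frac{3}{8}$)
$\frac{1}{\frac{897}{178} + g{\left(8 \right)}} = \frac{1}{\frac{897}{178} + \frac{3}{8}} = \frac{1}{\frac{3855}{712}} = \frac{712}{3855}$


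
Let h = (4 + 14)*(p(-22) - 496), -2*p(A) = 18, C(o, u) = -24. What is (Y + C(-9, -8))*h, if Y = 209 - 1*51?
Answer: -1218060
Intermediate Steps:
p(A) = -9 (p(A) = -½*18 = -9)
h = -9090 (h = (4 + 14)*(-9 - 496) = 18*(-505) = -9090)
Y = 158 (Y = 209 - 51 = 158)
(Y + C(-9, -8))*h = (158 - 24)*(-9090) = 134*(-9090) = -1218060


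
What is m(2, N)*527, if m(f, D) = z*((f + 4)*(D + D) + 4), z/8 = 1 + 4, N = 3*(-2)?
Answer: -1433440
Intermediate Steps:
N = -6
z = 40 (z = 8*(1 + 4) = 8*5 = 40)
m(f, D) = 160 + 80*D*(4 + f) (m(f, D) = 40*((f + 4)*(D + D) + 4) = 40*((4 + f)*(2*D) + 4) = 40*(2*D*(4 + f) + 4) = 40*(4 + 2*D*(4 + f)) = 160 + 80*D*(4 + f))
m(2, N)*527 = (160 + 320*(-6) + 80*(-6)*2)*527 = (160 - 1920 - 960)*527 = -2720*527 = -1433440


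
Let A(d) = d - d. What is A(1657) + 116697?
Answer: 116697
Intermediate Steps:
A(d) = 0
A(1657) + 116697 = 0 + 116697 = 116697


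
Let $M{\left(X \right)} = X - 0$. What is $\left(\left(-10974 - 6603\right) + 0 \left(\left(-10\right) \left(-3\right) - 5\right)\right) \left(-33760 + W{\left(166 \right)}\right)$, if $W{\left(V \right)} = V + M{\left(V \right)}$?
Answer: $587563956$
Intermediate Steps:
$M{\left(X \right)} = X$ ($M{\left(X \right)} = X + 0 = X$)
$W{\left(V \right)} = 2 V$ ($W{\left(V \right)} = V + V = 2 V$)
$\left(\left(-10974 - 6603\right) + 0 \left(\left(-10\right) \left(-3\right) - 5\right)\right) \left(-33760 + W{\left(166 \right)}\right) = \left(\left(-10974 - 6603\right) + 0 \left(\left(-10\right) \left(-3\right) - 5\right)\right) \left(-33760 + 2 \cdot 166\right) = \left(-17577 + 0 \left(30 - 5\right)\right) \left(-33760 + 332\right) = \left(-17577 + 0 \cdot 25\right) \left(-33428\right) = \left(-17577 + 0\right) \left(-33428\right) = \left(-17577\right) \left(-33428\right) = 587563956$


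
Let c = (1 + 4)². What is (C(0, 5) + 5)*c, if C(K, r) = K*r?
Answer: 125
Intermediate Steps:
c = 25 (c = 5² = 25)
(C(0, 5) + 5)*c = (0*5 + 5)*25 = (0 + 5)*25 = 5*25 = 125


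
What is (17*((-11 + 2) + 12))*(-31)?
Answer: -1581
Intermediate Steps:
(17*((-11 + 2) + 12))*(-31) = (17*(-9 + 12))*(-31) = (17*3)*(-31) = 51*(-31) = -1581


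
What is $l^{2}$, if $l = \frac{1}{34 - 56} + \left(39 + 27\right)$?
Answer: $\frac{2105401}{484} \approx 4350.0$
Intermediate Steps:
$l = \frac{1451}{22}$ ($l = \frac{1}{34 - 56} + 66 = \frac{1}{-22} + 66 = - \frac{1}{22} + 66 = \frac{1451}{22} \approx 65.955$)
$l^{2} = \left(\frac{1451}{22}\right)^{2} = \frac{2105401}{484}$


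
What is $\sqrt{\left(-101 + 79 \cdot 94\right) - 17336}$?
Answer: $i \sqrt{10011} \approx 100.05 i$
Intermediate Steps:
$\sqrt{\left(-101 + 79 \cdot 94\right) - 17336} = \sqrt{\left(-101 + 7426\right) - 17336} = \sqrt{7325 - 17336} = \sqrt{-10011} = i \sqrt{10011}$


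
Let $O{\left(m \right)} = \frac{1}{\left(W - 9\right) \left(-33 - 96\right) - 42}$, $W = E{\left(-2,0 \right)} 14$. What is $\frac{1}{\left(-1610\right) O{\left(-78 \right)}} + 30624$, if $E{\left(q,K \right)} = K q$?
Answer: $\frac{49303521}{1610} \approx 30623.0$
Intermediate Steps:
$W = 0$ ($W = 0 \left(-2\right) 14 = 0 \cdot 14 = 0$)
$O{\left(m \right)} = \frac{1}{1119}$ ($O{\left(m \right)} = \frac{1}{\left(0 - 9\right) \left(-33 - 96\right) - 42} = \frac{1}{\left(-9\right) \left(-129\right) - 42} = \frac{1}{1161 - 42} = \frac{1}{1119}$)
$\frac{1}{\left(-1610\right) O{\left(-78 \right)}} + 30624 = \frac{\frac{1}{\frac{1}{1119}}}{-1610} + 30624 = \left(- \frac{1}{1610}\right) 1119 + 30624 = - \frac{1119}{1610} + 30624 = \frac{49303521}{1610}$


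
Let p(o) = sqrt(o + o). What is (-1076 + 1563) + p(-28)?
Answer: 487 + 2*I*sqrt(14) ≈ 487.0 + 7.4833*I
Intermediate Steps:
p(o) = sqrt(2)*sqrt(o) (p(o) = sqrt(2*o) = sqrt(2)*sqrt(o))
(-1076 + 1563) + p(-28) = (-1076 + 1563) + sqrt(2)*sqrt(-28) = 487 + sqrt(2)*(2*I*sqrt(7)) = 487 + 2*I*sqrt(14)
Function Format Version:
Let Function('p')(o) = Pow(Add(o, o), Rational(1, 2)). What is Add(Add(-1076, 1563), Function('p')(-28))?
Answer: Add(487, Mul(2, I, Pow(14, Rational(1, 2)))) ≈ Add(487.00, Mul(7.4833, I))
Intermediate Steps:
Function('p')(o) = Mul(Pow(2, Rational(1, 2)), Pow(o, Rational(1, 2))) (Function('p')(o) = Pow(Mul(2, o), Rational(1, 2)) = Mul(Pow(2, Rational(1, 2)), Pow(o, Rational(1, 2))))
Add(Add(-1076, 1563), Function('p')(-28)) = Add(Add(-1076, 1563), Mul(Pow(2, Rational(1, 2)), Pow(-28, Rational(1, 2)))) = Add(487, Mul(Pow(2, Rational(1, 2)), Mul(2, I, Pow(7, Rational(1, 2))))) = Add(487, Mul(2, I, Pow(14, Rational(1, 2))))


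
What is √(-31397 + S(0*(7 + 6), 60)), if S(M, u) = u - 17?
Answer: I*√31354 ≈ 177.07*I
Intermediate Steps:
S(M, u) = -17 + u
√(-31397 + S(0*(7 + 6), 60)) = √(-31397 + (-17 + 60)) = √(-31397 + 43) = √(-31354) = I*√31354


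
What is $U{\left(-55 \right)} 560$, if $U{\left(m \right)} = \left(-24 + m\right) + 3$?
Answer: $-42560$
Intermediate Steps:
$U{\left(m \right)} = -21 + m$
$U{\left(-55 \right)} 560 = \left(-21 - 55\right) 560 = \left(-76\right) 560 = -42560$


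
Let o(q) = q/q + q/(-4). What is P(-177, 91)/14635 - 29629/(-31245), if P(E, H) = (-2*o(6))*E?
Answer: 17123602/18290823 ≈ 0.93619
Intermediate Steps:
o(q) = 1 - q/4 (o(q) = 1 + q*(-¼) = 1 - q/4)
P(E, H) = E (P(E, H) = (-2*(1 - ¼*6))*E = (-2*(1 - 3/2))*E = (-2*(-½))*E = 1*E = E)
P(-177, 91)/14635 - 29629/(-31245) = -177/14635 - 29629/(-31245) = -177*1/14635 - 29629*(-1/31245) = -177/14635 + 29629/31245 = 17123602/18290823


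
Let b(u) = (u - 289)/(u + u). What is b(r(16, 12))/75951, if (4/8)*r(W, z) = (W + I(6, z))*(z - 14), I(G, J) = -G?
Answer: 329/6076080 ≈ 5.4147e-5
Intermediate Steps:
r(W, z) = 2*(-14 + z)*(-6 + W) (r(W, z) = 2*((W - 1*6)*(z - 14)) = 2*((W - 6)*(-14 + z)) = 2*((-6 + W)*(-14 + z)) = 2*((-14 + z)*(-6 + W)) = 2*(-14 + z)*(-6 + W))
b(u) = (-289 + u)/(2*u) (b(u) = (-289 + u)/((2*u)) = (-289 + u)*(1/(2*u)) = (-289 + u)/(2*u))
b(r(16, 12))/75951 = ((-289 + (168 - 28*16 - 12*12 + 2*16*12))/(2*(168 - 28*16 - 12*12 + 2*16*12)))/75951 = ((-289 + (168 - 448 - 144 + 384))/(2*(168 - 448 - 144 + 384)))*(1/75951) = ((1/2)*(-289 - 40)/(-40))*(1/75951) = ((1/2)*(-1/40)*(-329))*(1/75951) = (329/80)*(1/75951) = 329/6076080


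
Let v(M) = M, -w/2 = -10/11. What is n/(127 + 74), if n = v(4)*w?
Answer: 80/2211 ≈ 0.036183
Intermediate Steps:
w = 20/11 (w = -(-20)/11 = -2*(-10/11) = 20/11 ≈ 1.8182)
n = 80/11 (n = 4*(20/11) = 80/11 ≈ 7.2727)
n/(127 + 74) = 80/(11*(127 + 74)) = (80/11)/201 = (80/11)*(1/201) = 80/2211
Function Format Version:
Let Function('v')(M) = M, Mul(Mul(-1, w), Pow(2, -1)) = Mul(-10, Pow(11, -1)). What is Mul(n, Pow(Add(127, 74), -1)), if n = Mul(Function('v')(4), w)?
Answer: Rational(80, 2211) ≈ 0.036183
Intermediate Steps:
w = Rational(20, 11) (w = Mul(-2, Mul(-10, Pow(11, -1))) = Mul(-2, Mul(-10, Rational(1, 11))) = Mul(-2, Rational(-10, 11)) = Rational(20, 11) ≈ 1.8182)
n = Rational(80, 11) (n = Mul(4, Rational(20, 11)) = Rational(80, 11) ≈ 7.2727)
Mul(n, Pow(Add(127, 74), -1)) = Mul(Rational(80, 11), Pow(Add(127, 74), -1)) = Mul(Rational(80, 11), Pow(201, -1)) = Mul(Rational(80, 11), Rational(1, 201)) = Rational(80, 2211)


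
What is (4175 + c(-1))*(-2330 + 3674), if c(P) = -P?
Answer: 5612544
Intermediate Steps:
(4175 + c(-1))*(-2330 + 3674) = (4175 - 1*(-1))*(-2330 + 3674) = (4175 + 1)*1344 = 4176*1344 = 5612544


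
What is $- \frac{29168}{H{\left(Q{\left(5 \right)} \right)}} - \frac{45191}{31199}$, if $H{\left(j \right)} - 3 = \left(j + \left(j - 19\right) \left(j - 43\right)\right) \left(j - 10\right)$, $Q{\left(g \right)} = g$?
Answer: $\frac{394405085}{41837859} \approx 9.427$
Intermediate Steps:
$H{\left(j \right)} = 3 + \left(-10 + j\right) \left(j + \left(-43 + j\right) \left(-19 + j\right)\right)$ ($H{\left(j \right)} = 3 + \left(j + \left(j - 19\right) \left(j - 43\right)\right) \left(j - 10\right) = 3 + \left(j + \left(-19 + j\right) \left(-43 + j\right)\right) \left(-10 + j\right) = 3 + \left(j + \left(-43 + j\right) \left(-19 + j\right)\right) \left(-10 + j\right) = 3 + \left(-10 + j\right) \left(j + \left(-43 + j\right) \left(-19 + j\right)\right)$)
$- \frac{29168}{H{\left(Q{\left(5 \right)} \right)}} - \frac{45191}{31199} = - \frac{29168}{-8167 + 5^{3} - 71 \cdot 5^{2} + 1427 \cdot 5} - \frac{45191}{31199} = - \frac{29168}{-8167 + 125 - 1775 + 7135} - \frac{45191}{31199} = - \frac{29168}{-2682} - \frac{45191}{31199} = \left(-29168\right) \left(- \frac{1}{2682}\right) - \frac{45191}{31199} = \frac{14584}{1341} - \frac{45191}{31199} = \frac{394405085}{41837859}$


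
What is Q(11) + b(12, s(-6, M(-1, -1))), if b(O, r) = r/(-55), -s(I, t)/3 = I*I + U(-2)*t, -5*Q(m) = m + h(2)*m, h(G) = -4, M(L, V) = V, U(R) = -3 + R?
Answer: 486/55 ≈ 8.8364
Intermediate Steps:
Q(m) = 3*m/5 (Q(m) = -(m - 4*m)/5 = -(-3)*m/5 = 3*m/5)
s(I, t) = -3*I² + 15*t (s(I, t) = -3*(I*I + (-3 - 2)*t) = -3*(I² - 5*t) = -3*I² + 15*t)
b(O, r) = -r/55 (b(O, r) = r*(-1/55) = -r/55)
Q(11) + b(12, s(-6, M(-1, -1))) = (⅗)*11 - (-3*(-6)² + 15*(-1))/55 = 33/5 - (-3*36 - 15)/55 = 33/5 - (-108 - 15)/55 = 33/5 - 1/55*(-123) = 33/5 + 123/55 = 486/55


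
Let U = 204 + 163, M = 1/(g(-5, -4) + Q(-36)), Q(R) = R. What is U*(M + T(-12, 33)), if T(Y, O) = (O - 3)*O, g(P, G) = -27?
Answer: 22889423/63 ≈ 3.6332e+5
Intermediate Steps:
T(Y, O) = O*(-3 + O) (T(Y, O) = (-3 + O)*O = O*(-3 + O))
M = -1/63 (M = 1/(-27 - 36) = 1/(-63) = -1/63 ≈ -0.015873)
U = 367
U*(M + T(-12, 33)) = 367*(-1/63 + 33*(-3 + 33)) = 367*(-1/63 + 33*30) = 367*(-1/63 + 990) = 367*(62369/63) = 22889423/63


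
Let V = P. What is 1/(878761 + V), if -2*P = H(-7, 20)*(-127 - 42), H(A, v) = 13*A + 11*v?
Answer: 2/1779323 ≈ 1.1240e-6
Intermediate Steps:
H(A, v) = 11*v + 13*A
P = 21801/2 (P = -(11*20 + 13*(-7))*(-127 - 42)/2 = -(220 - 91)*(-169)/2 = -129*(-169)/2 = -½*(-21801) = 21801/2 ≈ 10901.)
V = 21801/2 ≈ 10901.
1/(878761 + V) = 1/(878761 + 21801/2) = 1/(1779323/2) = 2/1779323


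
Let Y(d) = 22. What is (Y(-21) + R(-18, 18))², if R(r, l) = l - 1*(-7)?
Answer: 2209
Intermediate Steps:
R(r, l) = 7 + l (R(r, l) = l + 7 = 7 + l)
(Y(-21) + R(-18, 18))² = (22 + (7 + 18))² = (22 + 25)² = 47² = 2209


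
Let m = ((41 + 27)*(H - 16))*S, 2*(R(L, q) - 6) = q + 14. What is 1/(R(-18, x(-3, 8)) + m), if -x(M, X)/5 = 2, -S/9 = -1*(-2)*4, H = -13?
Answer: 1/141992 ≈ 7.0426e-6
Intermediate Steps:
S = -72 (S = -9*(-1*(-2))*4 = -18*4 = -9*8 = -72)
x(M, X) = -10 (x(M, X) = -5*2 = -10)
R(L, q) = 13 + q/2 (R(L, q) = 6 + (q + 14)/2 = 6 + (14 + q)/2 = 6 + (7 + q/2) = 13 + q/2)
m = 141984 (m = ((41 + 27)*(-13 - 16))*(-72) = (68*(-29))*(-72) = -1972*(-72) = 141984)
1/(R(-18, x(-3, 8)) + m) = 1/((13 + (½)*(-10)) + 141984) = 1/((13 - 5) + 141984) = 1/(8 + 141984) = 1/141992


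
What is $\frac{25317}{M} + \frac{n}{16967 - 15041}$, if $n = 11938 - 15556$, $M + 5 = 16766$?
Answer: $- \frac{220014}{597809} \approx -0.36803$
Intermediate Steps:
$M = 16761$ ($M = -5 + 16766 = 16761$)
$n = -3618$
$\frac{25317}{M} + \frac{n}{16967 - 15041} = \frac{25317}{16761} - \frac{3618}{16967 - 15041} = 25317 \cdot \frac{1}{16761} - \frac{3618}{16967 - 15041} = \frac{8439}{5587} - \frac{3618}{1926} = \frac{8439}{5587} - \frac{201}{107} = - \frac{220014}{597809}$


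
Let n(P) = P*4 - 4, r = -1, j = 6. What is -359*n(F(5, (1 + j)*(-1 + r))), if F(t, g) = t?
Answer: -5744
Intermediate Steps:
n(P) = -4 + 4*P (n(P) = 4*P - 4 = -4 + 4*P)
-359*n(F(5, (1 + j)*(-1 + r))) = -359*(-4 + 4*5) = -359*(-4 + 20) = -359*16 = -5744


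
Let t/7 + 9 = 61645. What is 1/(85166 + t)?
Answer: 1/516618 ≈ 1.9357e-6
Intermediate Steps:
t = 431452 (t = -63 + 7*61645 = -63 + 431515 = 431452)
1/(85166 + t) = 1/(85166 + 431452) = 1/516618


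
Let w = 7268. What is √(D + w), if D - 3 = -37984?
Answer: I*√30713 ≈ 175.25*I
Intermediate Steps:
D = -37981 (D = 3 - 37984 = -37981)
√(D + w) = √(-37981 + 7268) = √(-30713) = I*√30713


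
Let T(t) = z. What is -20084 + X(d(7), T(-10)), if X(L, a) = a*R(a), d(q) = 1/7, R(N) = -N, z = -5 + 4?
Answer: -20085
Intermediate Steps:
z = -1
T(t) = -1
d(q) = 1/7
X(L, a) = -a**2 (X(L, a) = a*(-a) = -a**2)
-20084 + X(d(7), T(-10)) = -20084 - 1*(-1)**2 = -20084 - 1*1 = -20084 - 1 = -20085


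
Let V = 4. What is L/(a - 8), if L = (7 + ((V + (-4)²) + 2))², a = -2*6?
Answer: -841/20 ≈ -42.050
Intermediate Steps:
a = -12
L = 841 (L = (7 + ((4 + (-4)²) + 2))² = (7 + ((4 + 16) + 2))² = (7 + (20 + 2))² = (7 + 22)² = 29² = 841)
L/(a - 8) = 841/(-12 - 8) = 841/(-20) = -1/20*841 = -841/20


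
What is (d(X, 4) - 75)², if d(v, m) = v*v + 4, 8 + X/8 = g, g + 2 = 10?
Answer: 5041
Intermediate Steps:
g = 8 (g = -2 + 10 = 8)
X = 0 (X = -64 + 8*8 = -64 + 64 = 0)
d(v, m) = 4 + v² (d(v, m) = v² + 4 = 4 + v²)
(d(X, 4) - 75)² = ((4 + 0²) - 75)² = ((4 + 0) - 75)² = (4 - 75)² = (-71)² = 5041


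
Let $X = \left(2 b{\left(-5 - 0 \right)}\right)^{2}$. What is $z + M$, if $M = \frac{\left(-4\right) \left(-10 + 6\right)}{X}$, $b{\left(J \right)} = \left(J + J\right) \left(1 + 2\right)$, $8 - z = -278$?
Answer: $\frac{64351}{225} \approx 286.0$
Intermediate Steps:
$z = 286$ ($z = 8 - -278 = 8 + 278 = 286$)
$b{\left(J \right)} = 6 J$ ($b{\left(J \right)} = 2 J 3 = 6 J$)
$X = 3600$ ($X = \left(2 \cdot 6 \left(-5 - 0\right)\right)^{2} = \left(2 \cdot 6 \left(-5 + 0\right)\right)^{2} = \left(2 \cdot 6 \left(-5\right)\right)^{2} = \left(2 \left(-30\right)\right)^{2} = \left(-60\right)^{2} = 3600$)
$M = \frac{1}{225}$ ($M = \frac{\left(-4\right) \left(-10 + 6\right)}{3600} = \left(-4\right) \left(-4\right) \frac{1}{3600} = 16 \cdot \frac{1}{3600} = \frac{1}{225} \approx 0.0044444$)
$z + M = 286 + \frac{1}{225} = \frac{64351}{225}$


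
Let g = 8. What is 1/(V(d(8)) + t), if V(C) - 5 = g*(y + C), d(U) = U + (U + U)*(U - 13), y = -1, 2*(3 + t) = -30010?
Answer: -1/15587 ≈ -6.4156e-5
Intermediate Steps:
t = -15008 (t = -3 + (1/2)*(-30010) = -3 - 15005 = -15008)
d(U) = U + 2*U*(-13 + U) (d(U) = U + (2*U)*(-13 + U) = U + 2*U*(-13 + U))
V(C) = -3 + 8*C (V(C) = 5 + 8*(-1 + C) = 5 + (-8 + 8*C) = -3 + 8*C)
1/(V(d(8)) + t) = 1/((-3 + 8*(8*(-25 + 2*8))) - 15008) = 1/((-3 + 8*(8*(-25 + 16))) - 15008) = 1/((-3 + 8*(8*(-9))) - 15008) = 1/((-3 + 8*(-72)) - 15008) = 1/((-3 - 576) - 15008) = 1/(-579 - 15008) = 1/(-15587) = -1/15587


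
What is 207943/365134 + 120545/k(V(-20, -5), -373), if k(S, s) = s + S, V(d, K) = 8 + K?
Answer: -2196906956/6754979 ≈ -325.23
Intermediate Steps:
k(S, s) = S + s
207943/365134 + 120545/k(V(-20, -5), -373) = 207943/365134 + 120545/((8 - 5) - 373) = 207943*(1/365134) + 120545/(3 - 373) = 207943/365134 + 120545/(-370) = 207943/365134 + 120545*(-1/370) = 207943/365134 - 24109/74 = -2196906956/6754979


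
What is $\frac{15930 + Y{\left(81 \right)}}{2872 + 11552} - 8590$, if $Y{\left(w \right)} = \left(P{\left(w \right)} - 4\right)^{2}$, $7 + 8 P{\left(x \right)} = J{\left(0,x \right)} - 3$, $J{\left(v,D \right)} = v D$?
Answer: $- \frac{660726413}{76928} \approx -8588.9$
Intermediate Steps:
$J{\left(v,D \right)} = D v$
$P{\left(x \right)} = - \frac{5}{4}$ ($P{\left(x \right)} = - \frac{7}{8} + \frac{x 0 - 3}{8} = - \frac{7}{8} + \frac{0 - 3}{8} = - \frac{7}{8} + \frac{1}{8} \left(-3\right) = - \frac{7}{8} - \frac{3}{8} = - \frac{5}{4}$)
$Y{\left(w \right)} = \frac{441}{16}$ ($Y{\left(w \right)} = \left(- \frac{5}{4} - 4\right)^{2} = \left(- \frac{21}{4}\right)^{2} = \frac{441}{16}$)
$\frac{15930 + Y{\left(81 \right)}}{2872 + 11552} - 8590 = \frac{15930 + \frac{441}{16}}{2872 + 11552} - 8590 = \frac{255321}{16 \cdot 14424} - 8590 = \frac{255321}{16} \cdot \frac{1}{14424} - 8590 = \frac{85107}{76928} - 8590 = - \frac{660726413}{76928}$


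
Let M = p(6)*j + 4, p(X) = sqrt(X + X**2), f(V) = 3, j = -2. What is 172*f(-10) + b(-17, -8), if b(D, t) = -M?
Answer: 512 + 2*sqrt(42) ≈ 524.96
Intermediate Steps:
M = 4 - 2*sqrt(42) (M = sqrt(6*(1 + 6))*(-2) + 4 = sqrt(6*7)*(-2) + 4 = sqrt(42)*(-2) + 4 = -2*sqrt(42) + 4 = 4 - 2*sqrt(42) ≈ -8.9615)
b(D, t) = -4 + 2*sqrt(42) (b(D, t) = -(4 - 2*sqrt(42)) = -4 + 2*sqrt(42))
172*f(-10) + b(-17, -8) = 172*3 + (-4 + 2*sqrt(42)) = 516 + (-4 + 2*sqrt(42)) = 512 + 2*sqrt(42)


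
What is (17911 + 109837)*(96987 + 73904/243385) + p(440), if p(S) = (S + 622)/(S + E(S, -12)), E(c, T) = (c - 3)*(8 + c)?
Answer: 295847038681305978251/23878015580 ≈ 1.2390e+10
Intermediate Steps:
E(c, T) = (-3 + c)*(8 + c)
p(S) = (622 + S)/(-24 + S² + 6*S) (p(S) = (S + 622)/(S + (-24 + S² + 5*S)) = (622 + S)/(-24 + S² + 6*S))
(17911 + 109837)*(96987 + 73904/243385) + p(440) = (17911 + 109837)*(96987 + 73904/243385) + (622 + 440)/(-24 + 440² + 6*440) = 127748*(96987 + 73904*(1/243385)) + 1062/(-24 + 193600 + 2640) = 127748*(96987 + 73904/243385) + 1062/196216 = 127748*(23605254899/243385) + (1/196216)*1062 = 3015524102837452/243385 + 531/98108 = 295847038681305978251/23878015580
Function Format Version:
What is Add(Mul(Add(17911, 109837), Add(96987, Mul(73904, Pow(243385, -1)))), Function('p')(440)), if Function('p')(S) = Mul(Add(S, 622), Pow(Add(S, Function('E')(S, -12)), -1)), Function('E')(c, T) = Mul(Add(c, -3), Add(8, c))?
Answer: Rational(295847038681305978251, 23878015580) ≈ 1.2390e+10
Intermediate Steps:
Function('E')(c, T) = Mul(Add(-3, c), Add(8, c))
Function('p')(S) = Mul(Pow(Add(-24, Pow(S, 2), Mul(6, S)), -1), Add(622, S)) (Function('p')(S) = Mul(Add(S, 622), Pow(Add(S, Add(-24, Pow(S, 2), Mul(5, S))), -1)) = Mul(Add(622, S), Pow(Add(-24, Pow(S, 2), Mul(6, S)), -1)) = Mul(Pow(Add(-24, Pow(S, 2), Mul(6, S)), -1), Add(622, S)))
Add(Mul(Add(17911, 109837), Add(96987, Mul(73904, Pow(243385, -1)))), Function('p')(440)) = Add(Mul(Add(17911, 109837), Add(96987, Mul(73904, Pow(243385, -1)))), Mul(Pow(Add(-24, Pow(440, 2), Mul(6, 440)), -1), Add(622, 440))) = Add(Mul(127748, Add(96987, Mul(73904, Rational(1, 243385)))), Mul(Pow(Add(-24, 193600, 2640), -1), 1062)) = Add(Mul(127748, Add(96987, Rational(73904, 243385))), Mul(Pow(196216, -1), 1062)) = Add(Mul(127748, Rational(23605254899, 243385)), Mul(Rational(1, 196216), 1062)) = Add(Rational(3015524102837452, 243385), Rational(531, 98108)) = Rational(295847038681305978251, 23878015580)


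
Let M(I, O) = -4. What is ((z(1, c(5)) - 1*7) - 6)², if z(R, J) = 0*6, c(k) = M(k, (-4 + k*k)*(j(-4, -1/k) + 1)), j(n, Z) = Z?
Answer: 169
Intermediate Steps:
c(k) = -4
z(R, J) = 0
((z(1, c(5)) - 1*7) - 6)² = ((0 - 1*7) - 6)² = ((0 - 7) - 6)² = (-7 - 6)² = (-13)² = 169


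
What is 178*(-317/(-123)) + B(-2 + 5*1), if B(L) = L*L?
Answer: 57533/123 ≈ 467.75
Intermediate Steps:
B(L) = L**2
178*(-317/(-123)) + B(-2 + 5*1) = 178*(-317/(-123)) + (-2 + 5*1)**2 = 178*(-317*(-1/123)) + (-2 + 5)**2 = 178*(317/123) + 3**2 = 56426/123 + 9 = 57533/123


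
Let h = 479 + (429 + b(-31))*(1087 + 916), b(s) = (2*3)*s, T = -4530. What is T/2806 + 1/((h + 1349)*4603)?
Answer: -5093595126412/3155105503013 ≈ -1.6144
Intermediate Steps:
b(s) = 6*s
h = 487208 (h = 479 + (429 + 6*(-31))*(1087 + 916) = 479 + (429 - 186)*2003 = 479 + 243*2003 = 479 + 486729 = 487208)
T/2806 + 1/((h + 1349)*4603) = -4530/2806 + 1/((487208 + 1349)*4603) = -4530*1/2806 + (1/4603)/488557 = -2265/1403 + (1/488557)*(1/4603) = -2265/1403 + 1/2248827871 = -5093595126412/3155105503013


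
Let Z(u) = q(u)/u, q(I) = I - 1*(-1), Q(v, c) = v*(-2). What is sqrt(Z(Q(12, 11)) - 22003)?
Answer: I*sqrt(3168294)/12 ≈ 148.33*I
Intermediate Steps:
Q(v, c) = -2*v
q(I) = 1 + I (q(I) = I + 1 = 1 + I)
Z(u) = (1 + u)/u
sqrt(Z(Q(12, 11)) - 22003) = sqrt((1 - 2*12)/((-2*12)) - 22003) = sqrt((1 - 24)/(-24) - 22003) = sqrt(-1/24*(-23) - 22003) = sqrt(23/24 - 22003) = sqrt(-528049/24) = I*sqrt(3168294)/12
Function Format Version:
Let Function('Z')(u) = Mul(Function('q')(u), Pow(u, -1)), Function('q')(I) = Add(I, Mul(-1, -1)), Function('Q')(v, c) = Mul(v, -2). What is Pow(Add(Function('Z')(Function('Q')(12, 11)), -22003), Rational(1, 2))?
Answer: Mul(Rational(1, 12), I, Pow(3168294, Rational(1, 2))) ≈ Mul(148.33, I)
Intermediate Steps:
Function('Q')(v, c) = Mul(-2, v)
Function('q')(I) = Add(1, I) (Function('q')(I) = Add(I, 1) = Add(1, I))
Function('Z')(u) = Mul(Pow(u, -1), Add(1, u)) (Function('Z')(u) = Mul(Add(1, u), Pow(u, -1)) = Mul(Pow(u, -1), Add(1, u)))
Pow(Add(Function('Z')(Function('Q')(12, 11)), -22003), Rational(1, 2)) = Pow(Add(Mul(Pow(Mul(-2, 12), -1), Add(1, Mul(-2, 12))), -22003), Rational(1, 2)) = Pow(Add(Mul(Pow(-24, -1), Add(1, -24)), -22003), Rational(1, 2)) = Pow(Add(Mul(Rational(-1, 24), -23), -22003), Rational(1, 2)) = Pow(Add(Rational(23, 24), -22003), Rational(1, 2)) = Pow(Rational(-528049, 24), Rational(1, 2)) = Mul(Rational(1, 12), I, Pow(3168294, Rational(1, 2)))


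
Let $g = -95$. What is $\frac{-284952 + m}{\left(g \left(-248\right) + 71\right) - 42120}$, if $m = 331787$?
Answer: $- \frac{46835}{18489} \approx -2.5331$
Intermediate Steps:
$\frac{-284952 + m}{\left(g \left(-248\right) + 71\right) - 42120} = \frac{-284952 + 331787}{\left(\left(-95\right) \left(-248\right) + 71\right) - 42120} = \frac{46835}{\left(23560 + 71\right) - 42120} = \frac{46835}{23631 - 42120} = \frac{46835}{-18489} = 46835 \left(- \frac{1}{18489}\right) = - \frac{46835}{18489}$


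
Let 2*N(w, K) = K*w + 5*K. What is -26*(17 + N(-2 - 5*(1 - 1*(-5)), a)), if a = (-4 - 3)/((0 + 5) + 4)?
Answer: -715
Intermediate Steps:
a = -7/9 (a = -7/(5 + 4) = -7/9 ≈ -0.77778)
N(w, K) = 5*K/2 + K*w/2 (N(w, K) = (K*w + 5*K)/2 = (5*K + K*w)/2 = 5*K/2 + K*w/2)
-26*(17 + N(-2 - 5*(1 - 1*(-5)), a)) = -26*(17 + (½)*(-7/9)*(5 + (-2 - 5*(1 - 1*(-5))))) = -26*(17 + (½)*(-7/9)*(5 + (-2 - 5*(1 + 5)))) = -26*(17 + (½)*(-7/9)*(5 + (-2 - 5*6))) = -26*(17 + (½)*(-7/9)*(5 + (-2 - 30))) = -26*(17 + (½)*(-7/9)*(5 - 32)) = -26*(17 + (½)*(-7/9)*(-27)) = -26*(17 + 21/2) = -26*55/2 = -715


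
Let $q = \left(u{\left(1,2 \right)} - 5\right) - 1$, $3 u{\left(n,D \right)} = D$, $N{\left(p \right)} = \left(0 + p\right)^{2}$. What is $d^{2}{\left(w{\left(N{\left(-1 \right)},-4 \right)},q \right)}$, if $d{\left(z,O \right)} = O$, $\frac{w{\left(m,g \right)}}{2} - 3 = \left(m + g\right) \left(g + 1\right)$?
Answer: $\frac{256}{9} \approx 28.444$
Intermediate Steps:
$N{\left(p \right)} = p^{2}$
$u{\left(n,D \right)} = \frac{D}{3}$
$w{\left(m,g \right)} = 6 + 2 \left(1 + g\right) \left(g + m\right)$ ($w{\left(m,g \right)} = 6 + 2 \left(m + g\right) \left(g + 1\right) = 6 + 2 \left(g + m\right) \left(1 + g\right) = 6 + 2 \left(1 + g\right) \left(g + m\right)$)
$q = - \frac{16}{3}$ ($q = \left(\frac{1}{3} \cdot 2 - 5\right) - 1 = \left(\frac{2}{3} - 5\right) - 1 = - \frac{13}{3} - 1 = - \frac{16}{3} \approx -5.3333$)
$d^{2}{\left(w{\left(N{\left(-1 \right)},-4 \right)},q \right)} = \left(- \frac{16}{3}\right)^{2} = \frac{256}{9}$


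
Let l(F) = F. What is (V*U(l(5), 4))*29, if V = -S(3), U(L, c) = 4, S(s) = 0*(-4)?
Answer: 0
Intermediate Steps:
S(s) = 0
V = 0 (V = -1*0 = 0)
(V*U(l(5), 4))*29 = (0*4)*29 = 0*29 = 0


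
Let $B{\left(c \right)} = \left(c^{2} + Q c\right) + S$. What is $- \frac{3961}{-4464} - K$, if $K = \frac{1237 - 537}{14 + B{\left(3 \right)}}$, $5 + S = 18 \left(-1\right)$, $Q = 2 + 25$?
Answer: $- \frac{311551}{40176} \approx -7.7547$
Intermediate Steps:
$Q = 27$
$S = -23$ ($S = -5 + 18 \left(-1\right) = -5 - 18 = -23$)
$B{\left(c \right)} = -23 + c^{2} + 27 c$ ($B{\left(c \right)} = \left(c^{2} + 27 c\right) - 23 = -23 + c^{2} + 27 c$)
$K = \frac{700}{81}$ ($K = \frac{1237 - 537}{14 + \left(-23 + 3^{2} + 27 \cdot 3\right)} = \frac{700}{14 + \left(-23 + 9 + 81\right)} = \frac{700}{14 + 67} = \frac{700}{81} \approx 8.642$)
$- \frac{3961}{-4464} - K = - \frac{3961}{-4464} - \frac{700}{81} = \left(-3961\right) \left(- \frac{1}{4464}\right) - \frac{700}{81} = \frac{3961}{4464} - \frac{700}{81} = - \frac{311551}{40176}$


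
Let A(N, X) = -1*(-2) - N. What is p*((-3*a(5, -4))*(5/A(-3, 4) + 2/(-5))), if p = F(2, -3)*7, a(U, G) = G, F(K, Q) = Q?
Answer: -756/5 ≈ -151.20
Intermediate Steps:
A(N, X) = 2 - N
p = -21 (p = -3*7 = -21)
p*((-3*a(5, -4))*(5/A(-3, 4) + 2/(-5))) = -21*(-3*(-4))*(5/(2 - 1*(-3)) + 2/(-5)) = -252*(5/(2 + 3) + 2*(-⅕)) = -252*(5/5 - ⅖) = -252*(5*(⅕) - ⅖) = -252*(1 - ⅖) = -252*3/5 = -21*36/5 = -756/5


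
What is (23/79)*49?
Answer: 1127/79 ≈ 14.266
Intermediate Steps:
(23/79)*49 = 1127/79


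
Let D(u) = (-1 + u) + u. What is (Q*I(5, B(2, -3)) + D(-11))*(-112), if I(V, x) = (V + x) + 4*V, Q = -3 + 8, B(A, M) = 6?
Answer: -14784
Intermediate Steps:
D(u) = -1 + 2*u
Q = 5
I(V, x) = x + 5*V
(Q*I(5, B(2, -3)) + D(-11))*(-112) = (5*(6 + 5*5) + (-1 + 2*(-11)))*(-112) = (5*(6 + 25) + (-1 - 22))*(-112) = (5*31 - 23)*(-112) = (155 - 23)*(-112) = 132*(-112) = -14784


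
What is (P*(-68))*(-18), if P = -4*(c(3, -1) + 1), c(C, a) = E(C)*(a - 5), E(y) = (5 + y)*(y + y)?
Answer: 1405152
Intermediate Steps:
E(y) = 2*y*(5 + y) (E(y) = (5 + y)*(2*y) = 2*y*(5 + y))
c(C, a) = 2*C*(-5 + a)*(5 + C) (c(C, a) = (2*C*(5 + C))*(a - 5) = (2*C*(5 + C))*(-5 + a) = 2*C*(-5 + a)*(5 + C))
P = 1148 (P = -4*(2*3*(-5 - 1)*(5 + 3) + 1) = -4*(2*3*(-6)*8 + 1) = -4*(-288 + 1) = -4*(-287) = 1148)
(P*(-68))*(-18) = (1148*(-68))*(-18) = -78064*(-18) = 1405152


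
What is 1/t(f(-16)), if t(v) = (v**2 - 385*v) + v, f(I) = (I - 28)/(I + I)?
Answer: -64/33671 ≈ -0.0019007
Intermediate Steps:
f(I) = (-28 + I)/(2*I) (f(I) = (-28 + I)/((2*I)) = (-28 + I)*(1/(2*I)) = (-28 + I)/(2*I))
t(v) = v**2 - 384*v
1/t(f(-16)) = 1/(((1/2)*(-28 - 16)/(-16))*(-384 + (1/2)*(-28 - 16)/(-16))) = 1/(((1/2)*(-1/16)*(-44))*(-384 + (1/2)*(-1/16)*(-44))) = 1/(11*(-384 + 11/8)/8) = 1/((11/8)*(-3061/8)) = 1/(-33671/64) = -64/33671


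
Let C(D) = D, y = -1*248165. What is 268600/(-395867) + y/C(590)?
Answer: -19679761611/46712306 ≈ -421.30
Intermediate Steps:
y = -248165
268600/(-395867) + y/C(590) = 268600/(-395867) - 248165/590 = 268600*(-1/395867) - 248165*1/590 = -268600/395867 - 49633/118 = -19679761611/46712306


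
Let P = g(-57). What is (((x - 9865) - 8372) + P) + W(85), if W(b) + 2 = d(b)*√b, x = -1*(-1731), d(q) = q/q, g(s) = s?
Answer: -16565 + √85 ≈ -16556.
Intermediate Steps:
P = -57
d(q) = 1
x = 1731
W(b) = -2 + √b (W(b) = -2 + 1*√b = -2 + √b)
(((x - 9865) - 8372) + P) + W(85) = (((1731 - 9865) - 8372) - 57) + (-2 + √85) = ((-8134 - 8372) - 57) + (-2 + √85) = (-16506 - 57) + (-2 + √85) = -16563 + (-2 + √85) = -16565 + √85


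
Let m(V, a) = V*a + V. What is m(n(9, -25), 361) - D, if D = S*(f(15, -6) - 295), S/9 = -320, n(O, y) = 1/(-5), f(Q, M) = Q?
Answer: -4032362/5 ≈ -8.0647e+5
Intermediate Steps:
n(O, y) = -⅕
S = -2880 (S = 9*(-320) = -2880)
m(V, a) = V + V*a
D = 806400 (D = -2880*(15 - 295) = -2880*(-280) = 806400)
m(n(9, -25), 361) - D = -(1 + 361)/5 - 1*806400 = -⅕*362 - 806400 = -362/5 - 806400 = -4032362/5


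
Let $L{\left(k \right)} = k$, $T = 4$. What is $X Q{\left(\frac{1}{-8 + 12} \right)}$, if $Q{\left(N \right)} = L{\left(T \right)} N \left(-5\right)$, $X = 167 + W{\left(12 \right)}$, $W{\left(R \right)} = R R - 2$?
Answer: $-1545$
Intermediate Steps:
$W{\left(R \right)} = -2 + R^{2}$ ($W{\left(R \right)} = R^{2} - 2 = -2 + R^{2}$)
$X = 309$ ($X = 167 - \left(2 - 12^{2}\right) = 167 + \left(-2 + 144\right) = 167 + 142 = 309$)
$Q{\left(N \right)} = - 20 N$ ($Q{\left(N \right)} = 4 N \left(-5\right) = - 20 N$)
$X Q{\left(\frac{1}{-8 + 12} \right)} = 309 \left(- \frac{20}{-8 + 12}\right) = 309 \left(- \frac{20}{4}\right) = 309 \left(\left(-20\right) \frac{1}{4}\right) = 309 \left(-5\right) = -1545$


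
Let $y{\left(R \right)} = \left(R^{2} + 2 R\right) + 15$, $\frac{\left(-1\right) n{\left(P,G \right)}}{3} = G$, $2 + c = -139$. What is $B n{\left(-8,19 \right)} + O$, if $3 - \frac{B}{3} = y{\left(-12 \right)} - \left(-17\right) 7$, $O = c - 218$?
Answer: $42562$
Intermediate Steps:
$c = -141$ ($c = -2 - 139 = -141$)
$n{\left(P,G \right)} = - 3 G$
$O = -359$ ($O = -141 - 218 = -359$)
$y{\left(R \right)} = 15 + R^{2} + 2 R$
$B = -753$ ($B = 9 - 3 \left(\left(15 + \left(-12\right)^{2} + 2 \left(-12\right)\right) - \left(-17\right) 7\right) = 9 - 3 \left(\left(15 + 144 - 24\right) - -119\right) = 9 - 3 \left(135 + 119\right) = 9 - 762 = -753$)
$B n{\left(-8,19 \right)} + O = - 753 \left(\left(-3\right) 19\right) - 359 = \left(-753\right) \left(-57\right) - 359 = 42921 - 359 = 42562$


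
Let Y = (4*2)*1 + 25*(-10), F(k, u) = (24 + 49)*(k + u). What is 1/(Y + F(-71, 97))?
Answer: 1/1656 ≈ 0.00060386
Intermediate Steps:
F(k, u) = 73*k + 73*u (F(k, u) = 73*(k + u) = 73*k + 73*u)
Y = -242 (Y = 8*1 - 250 = 8 - 250 = -242)
1/(Y + F(-71, 97)) = 1/(-242 + (73*(-71) + 73*97)) = 1/(-242 + (-5183 + 7081)) = 1/(-242 + 1898) = 1/1656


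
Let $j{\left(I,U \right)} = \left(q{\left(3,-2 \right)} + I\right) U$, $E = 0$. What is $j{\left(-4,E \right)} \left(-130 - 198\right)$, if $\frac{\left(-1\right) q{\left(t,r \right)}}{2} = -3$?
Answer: $0$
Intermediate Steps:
$q{\left(t,r \right)} = 6$ ($q{\left(t,r \right)} = \left(-2\right) \left(-3\right) = 6$)
$j{\left(I,U \right)} = U \left(6 + I\right)$ ($j{\left(I,U \right)} = \left(6 + I\right) U = U \left(6 + I\right)$)
$j{\left(-4,E \right)} \left(-130 - 198\right) = 0 \left(6 - 4\right) \left(-130 - 198\right) = 0 \cdot 2 \left(-130 - 198\right) = 0 \left(-328\right) = 0$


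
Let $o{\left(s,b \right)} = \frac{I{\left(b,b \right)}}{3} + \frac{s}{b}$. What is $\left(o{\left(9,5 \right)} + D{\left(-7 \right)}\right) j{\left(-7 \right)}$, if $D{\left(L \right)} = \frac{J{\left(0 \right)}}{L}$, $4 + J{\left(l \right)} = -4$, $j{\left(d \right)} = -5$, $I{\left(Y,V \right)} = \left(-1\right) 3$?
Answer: $- \frac{68}{7} \approx -9.7143$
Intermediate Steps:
$I{\left(Y,V \right)} = -3$
$o{\left(s,b \right)} = -1 + \frac{s}{b}$ ($o{\left(s,b \right)} = - \frac{3}{3} + \frac{s}{b} = \left(-3\right) \frac{1}{3} + \frac{s}{b} = -1 + \frac{s}{b}$)
$J{\left(l \right)} = -8$ ($J{\left(l \right)} = -4 - 4 = -8$)
$D{\left(L \right)} = - \frac{8}{L}$
$\left(o{\left(9,5 \right)} + D{\left(-7 \right)}\right) j{\left(-7 \right)} = \left(\frac{9 - 5}{5} - \frac{8}{-7}\right) \left(-5\right) = \left(\frac{9 - 5}{5} - - \frac{8}{7}\right) \left(-5\right) = \left(\frac{1}{5} \cdot 4 + \frac{8}{7}\right) \left(-5\right) = \left(\frac{4}{5} + \frac{8}{7}\right) \left(-5\right) = \frac{68}{35} \left(-5\right) = - \frac{68}{7}$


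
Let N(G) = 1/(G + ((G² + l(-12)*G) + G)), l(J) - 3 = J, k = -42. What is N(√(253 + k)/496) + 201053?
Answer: 2423607819353/12054573 - 854167552*√211/2543514903 ≈ 2.0105e+5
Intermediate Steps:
l(J) = 3 + J
N(G) = 1/(G² - 7*G) (N(G) = 1/(G + ((G² + (3 - 12)*G) + G)) = 1/(G + ((G² - 9*G) + G)) = 1/(G + (G² - 8*G)) = 1/(G² - 7*G))
N(√(253 + k)/496) + 201053 = 1/(((√(253 - 42)/496))*(-7 + √(253 - 42)/496)) + 201053 = 1/(((√211*(1/496)))*(-7 + √211*(1/496))) + 201053 = 1/(((√211/496))*(-7 + √211/496)) + 201053 = (496*√211/211)/(-7 + √211/496) + 201053 = 496*√211/(211*(-7 + √211/496)) + 201053 = 201053 + 496*√211/(211*(-7 + √211/496))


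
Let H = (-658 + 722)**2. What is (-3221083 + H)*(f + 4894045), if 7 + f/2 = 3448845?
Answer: -37933813164627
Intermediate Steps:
f = 6897676 (f = -14 + 2*3448845 = -14 + 6897690 = 6897676)
H = 4096 (H = 64**2 = 4096)
(-3221083 + H)*(f + 4894045) = (-3221083 + 4096)*(6897676 + 4894045) = -3216987*11791721 = -37933813164627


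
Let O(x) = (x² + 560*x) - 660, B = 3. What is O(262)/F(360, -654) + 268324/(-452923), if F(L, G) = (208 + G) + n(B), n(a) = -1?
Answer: -32454773540/67485527 ≈ -480.91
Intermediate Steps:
F(L, G) = 207 + G (F(L, G) = (208 + G) - 1 = 207 + G)
O(x) = -660 + x² + 560*x
O(262)/F(360, -654) + 268324/(-452923) = (-660 + 262² + 560*262)/(207 - 654) + 268324/(-452923) = (-660 + 68644 + 146720)/(-447) + 268324*(-1/452923) = 214704*(-1/447) - 268324/452923 = -71568/149 - 268324/452923 = -32454773540/67485527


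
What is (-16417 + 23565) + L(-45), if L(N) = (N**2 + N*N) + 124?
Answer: 11322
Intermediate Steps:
L(N) = 124 + 2*N**2 (L(N) = (N**2 + N**2) + 124 = 2*N**2 + 124 = 124 + 2*N**2)
(-16417 + 23565) + L(-45) = (-16417 + 23565) + (124 + 2*(-45)**2) = 7148 + (124 + 2*2025) = 7148 + (124 + 4050) = 7148 + 4174 = 11322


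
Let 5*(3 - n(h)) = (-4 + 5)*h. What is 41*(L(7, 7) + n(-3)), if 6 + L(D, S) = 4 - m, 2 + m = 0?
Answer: 738/5 ≈ 147.60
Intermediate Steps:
m = -2 (m = -2 + 0 = -2)
n(h) = 3 - h/5 (n(h) = 3 - (-4 + 5)*h/5 = 3 - h/5)
L(D, S) = 0 (L(D, S) = -6 + (4 - 1*(-2)) = -6 + (4 + 2) = -6 + 6 = 0)
41*(L(7, 7) + n(-3)) = 41*(0 + (3 - ⅕*(-3))) = 41*(0 + (3 + ⅗)) = 41*(0 + 18/5) = 41*(18/5) = 738/5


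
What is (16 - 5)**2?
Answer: 121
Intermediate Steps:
(16 - 5)**2 = 11**2 = 121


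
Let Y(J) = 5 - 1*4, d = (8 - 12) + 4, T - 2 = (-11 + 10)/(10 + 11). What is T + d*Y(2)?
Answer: 41/21 ≈ 1.9524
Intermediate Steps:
T = 41/21 (T = 2 + (-11 + 10)/(10 + 11) = 2 - 1/21 = 41/21 ≈ 1.9524)
d = 0 (d = -4 + 4 = 0)
Y(J) = 1 (Y(J) = 5 - 4 = 1)
T + d*Y(2) = 41/21 + 0*1 = 41/21 + 0 = 41/21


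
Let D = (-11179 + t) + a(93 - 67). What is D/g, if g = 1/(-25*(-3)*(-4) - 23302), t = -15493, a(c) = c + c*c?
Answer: 612943940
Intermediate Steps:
a(c) = c + c**2
g = -1/23602 (g = 1/(75*(-4) - 23302) = 1/(-300 - 23302) = 1/(-23602) = -1/23602 ≈ -4.2369e-5)
D = -25970 (D = (-11179 - 15493) + (93 - 67)*(1 + (93 - 67)) = -26672 + 26*(1 + 26) = -26672 + 26*27 = -26672 + 702 = -25970)
D/g = -25970/(-1/23602) = -25970*(-23602) = 612943940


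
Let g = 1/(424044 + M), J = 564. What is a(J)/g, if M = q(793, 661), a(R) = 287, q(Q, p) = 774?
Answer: 121922766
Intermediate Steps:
M = 774
g = 1/424818 (g = 1/(424044 + 774) = 1/424818 ≈ 2.3540e-6)
a(J)/g = 287/(1/424818) = 287*424818 = 121922766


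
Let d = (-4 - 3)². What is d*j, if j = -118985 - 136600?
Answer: -12523665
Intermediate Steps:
j = -255585
d = 49 (d = (-7)² = 49)
d*j = 49*(-255585) = -12523665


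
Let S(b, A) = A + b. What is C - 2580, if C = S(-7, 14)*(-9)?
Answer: -2643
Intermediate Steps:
C = -63 (C = (14 - 7)*(-9) = 7*(-9) = -63)
C - 2580 = -63 - 2580 = -2643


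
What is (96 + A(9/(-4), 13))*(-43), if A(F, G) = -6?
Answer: -3870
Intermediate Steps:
(96 + A(9/(-4), 13))*(-43) = (96 - 6)*(-43) = 90*(-43) = -3870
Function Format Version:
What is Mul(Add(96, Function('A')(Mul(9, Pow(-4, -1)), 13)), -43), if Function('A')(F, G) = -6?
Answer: -3870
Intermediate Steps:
Mul(Add(96, Function('A')(Mul(9, Pow(-4, -1)), 13)), -43) = Mul(Add(96, -6), -43) = Mul(90, -43) = -3870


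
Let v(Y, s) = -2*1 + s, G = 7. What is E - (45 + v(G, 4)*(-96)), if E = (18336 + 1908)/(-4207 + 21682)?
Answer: 863023/5825 ≈ 148.16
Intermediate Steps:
v(Y, s) = -2 + s
E = 6748/5825 (E = 20244/17475 = 20244*(1/17475) = 6748/5825 ≈ 1.1585)
E - (45 + v(G, 4)*(-96)) = 6748/5825 - (45 + (-2 + 4)*(-96)) = 6748/5825 - (45 + 2*(-96)) = 6748/5825 - (45 - 192) = 6748/5825 - 1*(-147) = 6748/5825 + 147 = 863023/5825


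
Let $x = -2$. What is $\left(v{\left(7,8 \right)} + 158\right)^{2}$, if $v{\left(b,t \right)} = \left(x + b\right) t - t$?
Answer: $36100$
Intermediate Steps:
$v{\left(b,t \right)} = - t + t \left(-2 + b\right)$ ($v{\left(b,t \right)} = \left(-2 + b\right) t - t = t \left(-2 + b\right) - t = - t + t \left(-2 + b\right)$)
$\left(v{\left(7,8 \right)} + 158\right)^{2} = \left(8 \left(-3 + 7\right) + 158\right)^{2} = \left(8 \cdot 4 + 158\right)^{2} = \left(32 + 158\right)^{2} = 190^{2} = 36100$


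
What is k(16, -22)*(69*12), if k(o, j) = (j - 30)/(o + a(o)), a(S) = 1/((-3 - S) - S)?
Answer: -115920/43 ≈ -2695.8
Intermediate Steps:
a(S) = 1/(-3 - 2*S)
k(o, j) = (-30 + j)/(o - 1/(3 + 2*o)) (k(o, j) = (j - 30)/(o - 1/(3 + 2*o)) = (-30 + j)/(o - 1/(3 + 2*o)))
k(16, -22)*(69*12) = ((-30 - 22)*(3 + 2*16)/(-1 + 16*(3 + 2*16)))*(69*12) = (-52*(3 + 32)/(-1 + 16*(3 + 32)))*828 = (-52*35/(-1 + 16*35))*828 = (-52*35/(-1 + 560))*828 = (-52*35/559)*828 = ((1/559)*(-52)*35)*828 = -140/43*828 = -115920/43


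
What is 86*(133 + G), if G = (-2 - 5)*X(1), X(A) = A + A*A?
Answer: 10234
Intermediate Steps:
X(A) = A + A²
G = -14 (G = (-2 - 5)*(1*(1 + 1)) = -7*2 = -14)
86*(133 + G) = 86*(133 - 14) = 86*119 = 10234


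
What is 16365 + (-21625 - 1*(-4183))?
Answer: -1077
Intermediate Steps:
16365 + (-21625 - 1*(-4183)) = 16365 + (-21625 + 4183) = 16365 - 17442 = -1077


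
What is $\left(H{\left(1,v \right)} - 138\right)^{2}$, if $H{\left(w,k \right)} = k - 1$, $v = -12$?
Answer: $22801$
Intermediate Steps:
$H{\left(w,k \right)} = -1 + k$
$\left(H{\left(1,v \right)} - 138\right)^{2} = \left(\left(-1 - 12\right) - 138\right)^{2} = \left(-13 - 138\right)^{2} = \left(-151\right)^{2} = 22801$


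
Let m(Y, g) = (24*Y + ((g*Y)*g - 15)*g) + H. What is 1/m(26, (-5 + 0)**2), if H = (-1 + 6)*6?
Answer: 1/406529 ≈ 2.4598e-6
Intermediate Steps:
H = 30 (H = 5*6 = 30)
m(Y, g) = 30 + 24*Y + g*(-15 + Y*g**2) (m(Y, g) = (24*Y + ((g*Y)*g - 15)*g) + 30 = (24*Y + ((Y*g)*g - 15)*g) + 30 = (24*Y + (Y*g**2 - 15)*g) + 30 = (24*Y + (-15 + Y*g**2)*g) + 30 = (24*Y + g*(-15 + Y*g**2)) + 30 = 30 + 24*Y + g*(-15 + Y*g**2))
1/m(26, (-5 + 0)**2) = 1/(30 - 15*(-5 + 0)**2 + 24*26 + 26*((-5 + 0)**2)**3) = 1/(30 - 15*(-5)**2 + 624 + 26*((-5)**2)**3) = 1/(30 - 15*25 + 624 + 26*25**3) = 1/(30 - 375 + 624 + 26*15625) = 1/(30 - 375 + 624 + 406250) = 1/406529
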